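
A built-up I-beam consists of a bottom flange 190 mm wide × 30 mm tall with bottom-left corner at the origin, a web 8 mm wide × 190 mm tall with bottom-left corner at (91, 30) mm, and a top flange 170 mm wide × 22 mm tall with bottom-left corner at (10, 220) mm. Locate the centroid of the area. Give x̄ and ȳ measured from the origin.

Part | A | x̄ᵢ | ȳᵢ | A·x̄ᵢ | A·ȳᵢ
bottom flange | 5700.00 | 95.00 | 15.00 | 541500.00 | 85500.00
web | 1520.00 | 95.00 | 125.00 | 144400.00 | 190000.00
top flange | 3740.00 | 95.00 | 231.00 | 355300.00 | 863940.00
Σ | 10960.00 |  |  | 1041200.00 | 1139440.00
x̄ = 1041200.00 / 10960.00 = 95.00 mm
ȳ = 1139440.00 / 10960.00 = 103.96 mm

x̄ = 95.00 mm, ȳ = 103.96 mm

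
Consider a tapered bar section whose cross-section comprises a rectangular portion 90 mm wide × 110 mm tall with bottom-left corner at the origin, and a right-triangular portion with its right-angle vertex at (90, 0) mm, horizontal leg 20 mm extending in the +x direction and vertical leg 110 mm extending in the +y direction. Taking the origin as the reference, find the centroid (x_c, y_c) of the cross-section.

x_c = 50.17 mm, y_c = 53.17 mm

rectangular portion: A = 90 × 110 = 9900.00, centroid at (45.00, 55.00).
triangular portion: A = ½·20·110 = 1100.00, centroid at (96.67, 36.67).
ΣA = 11000.00 mm², ΣAx_c = 551833.33 mm³, ΣAy_c = 584833.33 mm³.
x_c = 551833.33/11000.00 = 50.17 mm; y_c = 584833.33/11000.00 = 53.17 mm.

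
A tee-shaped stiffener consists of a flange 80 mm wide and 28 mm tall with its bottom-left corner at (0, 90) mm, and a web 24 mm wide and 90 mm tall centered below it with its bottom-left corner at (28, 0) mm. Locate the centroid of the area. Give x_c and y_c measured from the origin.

Part | A | x̄ᵢ | ȳᵢ | A·x̄ᵢ | A·ȳᵢ
web | 2160.00 | 40.00 | 45.00 | 86400.00 | 97200.00
flange | 2240.00 | 40.00 | 104.00 | 89600.00 | 232960.00
Σ | 4400.00 |  |  | 176000.00 | 330160.00
x_c = 176000.00 / 4400.00 = 40.00 mm
y_c = 330160.00 / 4400.00 = 75.04 mm

x_c = 40.00 mm, y_c = 75.04 mm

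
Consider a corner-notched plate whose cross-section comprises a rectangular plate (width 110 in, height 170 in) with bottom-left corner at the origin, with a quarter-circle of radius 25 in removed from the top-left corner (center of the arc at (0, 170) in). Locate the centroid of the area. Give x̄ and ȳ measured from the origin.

x̄ = 56.20 in, ȳ = 82.99 in

Part | A | x̄ᵢ | ȳᵢ | A·x̄ᵢ | A·ȳᵢ
plate | 18700.00 | 55.00 | 85.00 | 1028500.00 | 1589500.00
removed quarter-circle | -490.87 | 10.61 | 159.39 | -5208.33 | -78240.22
Σ | 18209.13 |  |  | 1023291.67 | 1511259.78
x̄ = 1023291.67 / 18209.13 = 56.20 in
ȳ = 1511259.78 / 18209.13 = 82.99 in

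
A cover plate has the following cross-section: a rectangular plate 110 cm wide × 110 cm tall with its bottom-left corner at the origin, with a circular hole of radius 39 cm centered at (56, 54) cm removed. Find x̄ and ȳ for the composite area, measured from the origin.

plate: A = 110 × 110 = 12100.00, centroid at (55.00, 55.00).
hole: A = −π·39² = -4778.36, centroid at (56.00, 54.00).
ΣA = 7321.64 cm²
ΣAx̄ = (12100.00)(55.00) + (-4778.36)(56.00) = 397911.70 cm³
ΣAȳ = (12100.00)(55.00) + (-4778.36)(54.00) = 407468.43 cm³
x̄ = 397911.70 / 7321.64 = 54.35 cm
ȳ = 407468.43 / 7321.64 = 55.65 cm

x̄ = 54.35 cm, ȳ = 55.65 cm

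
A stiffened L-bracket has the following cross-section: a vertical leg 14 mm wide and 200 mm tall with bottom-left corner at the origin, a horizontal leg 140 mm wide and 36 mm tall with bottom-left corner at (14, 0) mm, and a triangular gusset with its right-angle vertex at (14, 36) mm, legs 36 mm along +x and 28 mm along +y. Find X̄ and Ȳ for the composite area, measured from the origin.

Part | A | x̄ᵢ | ȳᵢ | A·x̄ᵢ | A·ȳᵢ
vertical leg | 2800.00 | 7.00 | 100.00 | 19600.00 | 280000.00
horizontal leg | 5040.00 | 84.00 | 18.00 | 423360.00 | 90720.00
gusset | 504.00 | 26.00 | 45.33 | 13104.00 | 22848.00
Σ | 8344.00 |  |  | 456064.00 | 393568.00
X̄ = 456064.00 / 8344.00 = 54.66 mm
Ȳ = 393568.00 / 8344.00 = 47.17 mm

X̄ = 54.66 mm, Ȳ = 47.17 mm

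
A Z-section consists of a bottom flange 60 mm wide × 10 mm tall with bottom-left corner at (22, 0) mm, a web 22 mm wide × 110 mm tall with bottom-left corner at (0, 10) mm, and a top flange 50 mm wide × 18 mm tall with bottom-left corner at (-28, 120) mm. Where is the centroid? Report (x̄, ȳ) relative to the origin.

x̄ = 14.06 mm, ȳ = 70.51 mm

bottom flange: A = 60 × 10 = 600.00, centroid at (52.00, 5.00).
web: A = 22 × 110 = 2420.00, centroid at (11.00, 65.00).
top flange: A = 50 × 18 = 900.00, centroid at (-3.00, 129.00).
ΣA = 3920.00 mm², ΣAx̄ = 55120.00 mm³, ΣAȳ = 276400.00 mm³.
x̄ = 55120.00/3920.00 = 14.06 mm; ȳ = 276400.00/3920.00 = 70.51 mm.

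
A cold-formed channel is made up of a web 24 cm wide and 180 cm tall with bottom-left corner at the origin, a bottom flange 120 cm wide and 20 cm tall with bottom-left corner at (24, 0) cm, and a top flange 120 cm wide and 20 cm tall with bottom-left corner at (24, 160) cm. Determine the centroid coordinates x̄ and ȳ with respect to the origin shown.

web: A = 24 × 180 = 4320.00, centroid at (12.00, 90.00).
bottom flange: A = 120 × 20 = 2400.00, centroid at (84.00, 10.00).
top flange: A = 120 × 20 = 2400.00, centroid at (84.00, 170.00).
ΣA = 9120.00 cm², ΣAx̄ = 455040.00 cm³, ΣAȳ = 820800.00 cm³.
x̄ = 455040.00/9120.00 = 49.89 cm; ȳ = 820800.00/9120.00 = 90.00 cm.

x̄ = 49.89 cm, ȳ = 90.00 cm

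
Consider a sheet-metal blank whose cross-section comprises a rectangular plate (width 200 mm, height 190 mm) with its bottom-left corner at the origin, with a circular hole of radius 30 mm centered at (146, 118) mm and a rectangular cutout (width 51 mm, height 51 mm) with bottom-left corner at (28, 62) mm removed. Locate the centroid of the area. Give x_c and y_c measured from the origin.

x_c = 99.72 mm, y_c = 93.60 mm

plate: A = 200 × 190 = 38000.00, centroid at (100.00, 95.00).
hole 1: A = −π·30² = -2827.43, centroid at (146.00, 118.00).
hole 2: A = −(51 × 51) = -2601.00, centroid at (53.50, 87.50).
ΣA = 32571.57 mm²
ΣAx_c = (38000.00)(100.00) + (-2827.43)(146.00) + (-2601.00)(53.50) = 3248041.23 mm³
ΣAy_c = (38000.00)(95.00) + (-2827.43)(118.00) + (-2601.00)(87.50) = 3048775.36 mm³
x_c = 3248041.23 / 32571.57 = 99.72 mm
y_c = 3048775.36 / 32571.57 = 93.60 mm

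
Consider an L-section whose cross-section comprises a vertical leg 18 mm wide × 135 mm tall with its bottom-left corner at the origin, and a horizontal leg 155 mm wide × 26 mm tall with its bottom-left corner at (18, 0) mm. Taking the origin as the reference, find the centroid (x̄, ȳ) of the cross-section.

Part | A | x̄ᵢ | ȳᵢ | A·x̄ᵢ | A·ȳᵢ
vertical leg | 2430.00 | 9.00 | 67.50 | 21870.00 | 164025.00
horizontal leg | 4030.00 | 95.50 | 13.00 | 384865.00 | 52390.00
Σ | 6460.00 |  |  | 406735.00 | 216415.00
x̄ = 406735.00 / 6460.00 = 62.96 mm
ȳ = 216415.00 / 6460.00 = 33.50 mm

x̄ = 62.96 mm, ȳ = 33.50 mm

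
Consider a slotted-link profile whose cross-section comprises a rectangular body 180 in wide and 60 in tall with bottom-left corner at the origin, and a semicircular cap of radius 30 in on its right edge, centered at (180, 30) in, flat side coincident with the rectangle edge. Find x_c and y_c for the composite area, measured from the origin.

x_c = 101.89 in, y_c = 30.00 in

Part | A | x̄ᵢ | ȳᵢ | A·x̄ᵢ | A·ȳᵢ
rectangular body | 10800.00 | 90.00 | 30.00 | 972000.00 | 324000.00
semicircular end | 1413.72 | 192.73 | 30.00 | 272469.00 | 42411.50
Σ | 12213.72 |  |  | 1244469.00 | 366411.50
x_c = 1244469.00 / 12213.72 = 101.89 in
y_c = 366411.50 / 12213.72 = 30.00 in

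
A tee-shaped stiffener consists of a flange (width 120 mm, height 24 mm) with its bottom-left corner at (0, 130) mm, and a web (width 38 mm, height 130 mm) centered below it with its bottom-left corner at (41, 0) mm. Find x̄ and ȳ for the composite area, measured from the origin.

Part | A | x̄ᵢ | ȳᵢ | A·x̄ᵢ | A·ȳᵢ
web | 4940.00 | 60.00 | 65.00 | 296400.00 | 321100.00
flange | 2880.00 | 60.00 | 142.00 | 172800.00 | 408960.00
Σ | 7820.00 |  |  | 469200.00 | 730060.00
x̄ = 469200.00 / 7820.00 = 60.00 mm
ȳ = 730060.00 / 7820.00 = 93.36 mm

x̄ = 60.00 mm, ȳ = 93.36 mm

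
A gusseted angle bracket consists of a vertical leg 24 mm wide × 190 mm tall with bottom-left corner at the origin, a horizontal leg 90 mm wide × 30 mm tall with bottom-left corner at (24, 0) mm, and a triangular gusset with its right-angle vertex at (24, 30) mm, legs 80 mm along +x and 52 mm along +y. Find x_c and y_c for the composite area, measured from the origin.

vertical leg: A = 24 × 190 = 4560.00, centroid at (12.00, 95.00).
horizontal leg: A = 90 × 30 = 2700.00, centroid at (69.00, 15.00).
gusset: A = ½·80·52 = 2080.00, centroid at (50.67, 47.33).
ΣA = 9340.00 mm², ΣAx_c = 346406.67 mm³, ΣAy_c = 572153.33 mm³.
x_c = 346406.67/9340.00 = 37.09 mm; y_c = 572153.33/9340.00 = 61.26 mm.

x_c = 37.09 mm, y_c = 61.26 mm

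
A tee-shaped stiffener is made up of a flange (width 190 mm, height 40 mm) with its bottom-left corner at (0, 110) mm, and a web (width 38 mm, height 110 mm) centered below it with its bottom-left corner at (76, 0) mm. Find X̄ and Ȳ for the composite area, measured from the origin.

X̄ = 95.00 mm, Ȳ = 103.39 mm

web: A = 38 × 110 = 4180.00, centroid at (95.00, 55.00).
flange: A = 190 × 40 = 7600.00, centroid at (95.00, 130.00).
ΣA = 11780.00 mm²
ΣAX̄ = (4180.00)(95.00) + (7600.00)(95.00) = 1119100.00 mm³
ΣAȲ = (4180.00)(55.00) + (7600.00)(130.00) = 1217900.00 mm³
X̄ = 1119100.00 / 11780.00 = 95.00 mm
Ȳ = 1217900.00 / 11780.00 = 103.39 mm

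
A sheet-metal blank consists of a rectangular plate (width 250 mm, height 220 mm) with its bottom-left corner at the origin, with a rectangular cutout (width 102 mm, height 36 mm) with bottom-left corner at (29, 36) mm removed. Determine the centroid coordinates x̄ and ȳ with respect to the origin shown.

Part | A | x̄ᵢ | ȳᵢ | A·x̄ᵢ | A·ȳᵢ
plate | 55000.00 | 125.00 | 110.00 | 6875000.00 | 6050000.00
hole | -3672.00 | 80.00 | 54.00 | -293760.00 | -198288.00
Σ | 51328.00 |  |  | 6581240.00 | 5851712.00
x̄ = 6581240.00 / 51328.00 = 128.22 mm
ȳ = 5851712.00 / 51328.00 = 114.01 mm

x̄ = 128.22 mm, ȳ = 114.01 mm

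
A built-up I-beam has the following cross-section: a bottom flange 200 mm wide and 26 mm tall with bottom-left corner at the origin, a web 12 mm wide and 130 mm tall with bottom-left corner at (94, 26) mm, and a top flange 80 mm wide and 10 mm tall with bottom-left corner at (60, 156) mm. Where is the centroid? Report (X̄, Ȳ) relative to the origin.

Part | A | x̄ᵢ | ȳᵢ | A·x̄ᵢ | A·ȳᵢ
bottom flange | 5200.00 | 100.00 | 13.00 | 520000.00 | 67600.00
web | 1560.00 | 100.00 | 91.00 | 156000.00 | 141960.00
top flange | 800.00 | 100.00 | 161.00 | 80000.00 | 128800.00
Σ | 7560.00 |  |  | 756000.00 | 338360.00
X̄ = 756000.00 / 7560.00 = 100.00 mm
Ȳ = 338360.00 / 7560.00 = 44.76 mm

X̄ = 100.00 mm, Ȳ = 44.76 mm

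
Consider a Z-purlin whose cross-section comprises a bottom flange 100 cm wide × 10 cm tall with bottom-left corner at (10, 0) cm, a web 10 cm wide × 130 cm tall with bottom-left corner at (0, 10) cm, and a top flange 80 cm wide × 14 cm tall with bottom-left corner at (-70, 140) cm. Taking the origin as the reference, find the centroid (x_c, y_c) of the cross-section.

x_c = 9.62 cm, y_c = 78.11 cm

Part | A | x̄ᵢ | ȳᵢ | A·x̄ᵢ | A·ȳᵢ
bottom flange | 1000.00 | 60.00 | 5.00 | 60000.00 | 5000.00
web | 1300.00 | 5.00 | 75.00 | 6500.00 | 97500.00
top flange | 1120.00 | -30.00 | 147.00 | -33600.00 | 164640.00
Σ | 3420.00 |  |  | 32900.00 | 267140.00
x_c = 32900.00 / 3420.00 = 9.62 cm
y_c = 267140.00 / 3420.00 = 78.11 cm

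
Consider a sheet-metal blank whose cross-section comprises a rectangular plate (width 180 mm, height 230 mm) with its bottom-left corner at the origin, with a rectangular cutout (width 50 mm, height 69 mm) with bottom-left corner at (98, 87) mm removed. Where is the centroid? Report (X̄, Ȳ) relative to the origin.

X̄ = 87.00 mm, Ȳ = 114.41 mm

plate: A = 180 × 230 = 41400.00, centroid at (90.00, 115.00).
hole: A = −(50 × 69) = -3450.00, centroid at (123.00, 121.50).
ΣA = 37950.00 mm², ΣAX̄ = 3301650.00 mm³, ΣAȲ = 4341825.00 mm³.
X̄ = 3301650.00/37950.00 = 87.00 mm; Ȳ = 4341825.00/37950.00 = 114.41 mm.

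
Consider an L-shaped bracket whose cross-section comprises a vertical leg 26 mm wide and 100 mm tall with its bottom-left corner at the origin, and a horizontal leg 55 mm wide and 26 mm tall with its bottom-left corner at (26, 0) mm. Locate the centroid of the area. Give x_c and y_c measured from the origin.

x_c = 27.37 mm, y_c = 36.87 mm

vertical leg: A = 26 × 100 = 2600.00, centroid at (13.00, 50.00).
horizontal leg: A = 55 × 26 = 1430.00, centroid at (53.50, 13.00).
ΣA = 4030.00 mm²
ΣAx_c = (2600.00)(13.00) + (1430.00)(53.50) = 110305.00 mm³
ΣAy_c = (2600.00)(50.00) + (1430.00)(13.00) = 148590.00 mm³
x_c = 110305.00 / 4030.00 = 27.37 mm
y_c = 148590.00 / 4030.00 = 36.87 mm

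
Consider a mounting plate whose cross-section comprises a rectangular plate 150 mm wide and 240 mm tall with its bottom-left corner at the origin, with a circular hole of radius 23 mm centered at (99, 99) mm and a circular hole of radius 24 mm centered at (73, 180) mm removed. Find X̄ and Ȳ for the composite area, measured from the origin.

plate: A = 150 × 240 = 36000.00, centroid at (75.00, 120.00).
hole 1: A = −π·23² = -1661.90, centroid at (99.00, 99.00).
hole 2: A = −π·24² = -1809.56, centroid at (73.00, 180.00).
ΣA = 32528.54 mm², ΣAX̄ = 2403373.96 mm³, ΣAȲ = 3829751.32 mm³.
X̄ = 2403373.96/32528.54 = 73.89 mm; Ȳ = 3829751.32/32528.54 = 117.74 mm.

X̄ = 73.89 mm, Ȳ = 117.74 mm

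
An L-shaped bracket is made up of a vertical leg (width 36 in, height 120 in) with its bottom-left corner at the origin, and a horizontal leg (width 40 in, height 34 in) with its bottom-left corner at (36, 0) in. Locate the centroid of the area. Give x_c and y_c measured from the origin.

vertical leg: A = 36 × 120 = 4320.00, centroid at (18.00, 60.00).
horizontal leg: A = 40 × 34 = 1360.00, centroid at (56.00, 17.00).
ΣA = 5680.00 in², ΣAx_c = 153920.00 in³, ΣAy_c = 282320.00 in³.
x_c = 153920.00/5680.00 = 27.10 in; y_c = 282320.00/5680.00 = 49.70 in.

x_c = 27.10 in, y_c = 49.70 in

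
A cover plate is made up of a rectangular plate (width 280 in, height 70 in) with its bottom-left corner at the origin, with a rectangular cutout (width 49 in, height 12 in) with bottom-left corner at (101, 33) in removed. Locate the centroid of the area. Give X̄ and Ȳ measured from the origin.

plate: A = 280 × 70 = 19600.00, centroid at (140.00, 35.00).
hole: A = −(49 × 12) = -588.00, centroid at (125.50, 39.00).
ΣA = 19012.00 in², ΣAX̄ = 2670206.00 in³, ΣAȲ = 663068.00 in³.
X̄ = 2670206.00/19012.00 = 140.45 in; Ȳ = 663068.00/19012.00 = 34.88 in.

X̄ = 140.45 in, Ȳ = 34.88 in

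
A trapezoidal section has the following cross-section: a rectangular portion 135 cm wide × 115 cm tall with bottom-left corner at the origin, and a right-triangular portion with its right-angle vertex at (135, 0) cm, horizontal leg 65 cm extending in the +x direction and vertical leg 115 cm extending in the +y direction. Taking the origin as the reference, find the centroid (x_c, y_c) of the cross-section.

rectangular portion: A = 135 × 115 = 15525.00, centroid at (67.50, 57.50).
triangular portion: A = ½·65·115 = 3737.50, centroid at (156.67, 38.33).
ΣA = 19262.50 cm²
ΣAx_c = (15525.00)(67.50) + (3737.50)(156.67) = 1633479.17 cm³
ΣAy_c = (15525.00)(57.50) + (3737.50)(38.33) = 1035958.33 cm³
x_c = 1633479.17 / 19262.50 = 84.80 cm
y_c = 1035958.33 / 19262.50 = 53.78 cm

x_c = 84.80 cm, y_c = 53.78 cm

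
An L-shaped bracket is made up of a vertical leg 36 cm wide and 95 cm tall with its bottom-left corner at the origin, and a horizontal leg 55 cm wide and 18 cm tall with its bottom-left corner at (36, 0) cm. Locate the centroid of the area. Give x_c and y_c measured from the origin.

vertical leg: A = 36 × 95 = 3420.00, centroid at (18.00, 47.50).
horizontal leg: A = 55 × 18 = 990.00, centroid at (63.50, 9.00).
ΣA = 4410.00 cm²
ΣAx_c = (3420.00)(18.00) + (990.00)(63.50) = 124425.00 cm³
ΣAy_c = (3420.00)(47.50) + (990.00)(9.00) = 171360.00 cm³
x_c = 124425.00 / 4410.00 = 28.21 cm
y_c = 171360.00 / 4410.00 = 38.86 cm

x_c = 28.21 cm, y_c = 38.86 cm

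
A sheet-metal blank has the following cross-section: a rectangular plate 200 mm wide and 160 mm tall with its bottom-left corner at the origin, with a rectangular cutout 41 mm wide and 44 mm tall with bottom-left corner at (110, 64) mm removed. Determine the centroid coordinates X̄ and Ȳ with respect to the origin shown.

X̄ = 98.18 mm, Ȳ = 79.64 mm

plate: A = 200 × 160 = 32000.00, centroid at (100.00, 80.00).
hole: A = −(41 × 44) = -1804.00, centroid at (130.50, 86.00).
ΣA = 30196.00 mm², ΣAX̄ = 2964578.00 mm³, ΣAȲ = 2404856.00 mm³.
X̄ = 2964578.00/30196.00 = 98.18 mm; Ȳ = 2404856.00/30196.00 = 79.64 mm.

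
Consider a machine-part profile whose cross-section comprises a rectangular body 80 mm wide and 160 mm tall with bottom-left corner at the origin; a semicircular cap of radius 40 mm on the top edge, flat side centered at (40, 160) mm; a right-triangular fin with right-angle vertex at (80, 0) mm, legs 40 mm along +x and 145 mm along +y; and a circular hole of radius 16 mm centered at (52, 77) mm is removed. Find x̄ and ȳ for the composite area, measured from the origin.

x̄ = 48.33 mm, ȳ = 88.86 mm

rectangular body: A = 80 × 160 = 12800.00, centroid at (40.00, 80.00).
semicircular top: A = ½π·40² = 2513.27, centroid at (40.00, 176.98).
triangular fin: A = ½·40·145 = 2900.00, centroid at (93.33, 48.33).
hole: A = −π·16² = -804.25, centroid at (52.00, 77.00).
ΣA = 17409.03 mm²
ΣAx̄ = (12800.00)(40.00) + (2513.27)(40.00) + (2900.00)(93.33) + (-804.25)(52.00) = 841376.75 mm³
ΣAȳ = (12800.00)(80.00) + (2513.27)(176.98) + (2900.00)(48.33) + (-804.25)(77.00) = 1547030.12 mm³
x̄ = 841376.75 / 17409.03 = 48.33 mm
ȳ = 1547030.12 / 17409.03 = 88.86 mm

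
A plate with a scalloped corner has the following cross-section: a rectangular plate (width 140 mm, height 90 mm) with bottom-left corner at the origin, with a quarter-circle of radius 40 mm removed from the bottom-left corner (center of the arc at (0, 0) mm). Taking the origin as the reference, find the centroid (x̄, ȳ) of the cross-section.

x̄ = 75.87 mm, ȳ = 48.10 mm

plate: A = 140 × 90 = 12600.00, centroid at (70.00, 45.00).
removed quarter-circle: A = −¼π·40² = -1256.64, centroid at (16.98, 16.98).
ΣA = 11343.36 mm², ΣAx̄ = 860666.67 mm³, ΣAȳ = 545666.67 mm³.
x̄ = 860666.67/11343.36 = 75.87 mm; ȳ = 545666.67/11343.36 = 48.10 mm.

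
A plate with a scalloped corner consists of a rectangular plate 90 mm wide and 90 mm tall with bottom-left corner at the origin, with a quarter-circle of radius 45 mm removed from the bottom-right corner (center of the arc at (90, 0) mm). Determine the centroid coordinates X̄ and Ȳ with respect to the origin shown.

plate: A = 90 × 90 = 8100.00, centroid at (45.00, 45.00).
removed quarter-circle: A = −¼π·45² = -1590.43, centroid at (70.90, 19.10).
ΣA = 6509.57 mm², ΣAX̄ = 251736.18 mm³, ΣAȲ = 334125.00 mm³.
X̄ = 251736.18/6509.57 = 38.67 mm; Ȳ = 334125.00/6509.57 = 51.33 mm.

X̄ = 38.67 mm, Ȳ = 51.33 mm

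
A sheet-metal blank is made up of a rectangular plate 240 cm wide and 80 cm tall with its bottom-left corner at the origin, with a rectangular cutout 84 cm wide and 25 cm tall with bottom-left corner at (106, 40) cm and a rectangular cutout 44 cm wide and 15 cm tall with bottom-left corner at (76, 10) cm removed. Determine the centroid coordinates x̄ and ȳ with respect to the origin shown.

plate: A = 240 × 80 = 19200.00, centroid at (120.00, 40.00).
hole 1: A = −(84 × 25) = -2100.00, centroid at (148.00, 52.50).
hole 2: A = −(44 × 15) = -660.00, centroid at (98.00, 17.50).
ΣA = 16440.00 cm²
ΣAx̄ = (19200.00)(120.00) + (-2100.00)(148.00) + (-660.00)(98.00) = 1928520.00 cm³
ΣAȳ = (19200.00)(40.00) + (-2100.00)(52.50) + (-660.00)(17.50) = 646200.00 cm³
x̄ = 1928520.00 / 16440.00 = 117.31 cm
ȳ = 646200.00 / 16440.00 = 39.31 cm

x̄ = 117.31 cm, ȳ = 39.31 cm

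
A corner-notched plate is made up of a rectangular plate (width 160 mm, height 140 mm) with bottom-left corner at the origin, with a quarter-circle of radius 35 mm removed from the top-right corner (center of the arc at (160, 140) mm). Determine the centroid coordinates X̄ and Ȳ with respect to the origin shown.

X̄ = 77.08 mm, Ȳ = 67.53 mm

plate: A = 160 × 140 = 22400.00, centroid at (80.00, 70.00).
removed quarter-circle: A = −¼π·35² = -962.11, centroid at (145.15, 125.15).
ΣA = 21437.89 mm², ΣAX̄ = 1652353.63 mm³, ΣAȲ = 1447595.88 mm³.
X̄ = 1652353.63/21437.89 = 77.08 mm; Ȳ = 1447595.88/21437.89 = 67.53 mm.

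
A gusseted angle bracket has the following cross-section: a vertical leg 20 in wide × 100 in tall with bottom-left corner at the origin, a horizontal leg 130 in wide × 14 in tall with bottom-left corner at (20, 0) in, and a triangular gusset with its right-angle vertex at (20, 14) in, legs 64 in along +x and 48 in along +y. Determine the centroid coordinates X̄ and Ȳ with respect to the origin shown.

vertical leg: A = 20 × 100 = 2000.00, centroid at (10.00, 50.00).
horizontal leg: A = 130 × 14 = 1820.00, centroid at (85.00, 7.00).
gusset: A = ½·64·48 = 1536.00, centroid at (41.33, 30.00).
ΣA = 5356.00 in², ΣAX̄ = 238188.00 in³, ΣAȲ = 158820.00 in³.
X̄ = 238188.00/5356.00 = 44.47 in; Ȳ = 158820.00/5356.00 = 29.65 in.

X̄ = 44.47 in, Ȳ = 29.65 in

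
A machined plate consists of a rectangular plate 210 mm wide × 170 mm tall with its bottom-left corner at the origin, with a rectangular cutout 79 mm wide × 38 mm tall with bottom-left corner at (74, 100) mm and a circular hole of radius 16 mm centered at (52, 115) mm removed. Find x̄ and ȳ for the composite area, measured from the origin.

x̄ = 105.54 mm, ȳ = 81.04 mm

Part | A | x̄ᵢ | ȳᵢ | A·x̄ᵢ | A·ȳᵢ
plate | 35700.00 | 105.00 | 85.00 | 3748500.00 | 3034500.00
hole 1 | -3002.00 | 113.50 | 119.00 | -340727.00 | -357238.00
hole 2 | -804.25 | 52.00 | 115.00 | -41820.88 | -92488.49
Σ | 31893.75 |  |  | 3365952.12 | 2584773.51
x̄ = 3365952.12 / 31893.75 = 105.54 mm
ȳ = 2584773.51 / 31893.75 = 81.04 mm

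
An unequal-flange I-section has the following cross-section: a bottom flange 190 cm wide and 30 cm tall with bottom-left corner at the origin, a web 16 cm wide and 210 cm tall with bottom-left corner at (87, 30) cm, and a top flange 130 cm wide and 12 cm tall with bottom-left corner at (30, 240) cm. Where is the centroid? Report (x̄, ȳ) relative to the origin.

bottom flange: A = 190 × 30 = 5700.00, centroid at (95.00, 15.00).
web: A = 16 × 210 = 3360.00, centroid at (95.00, 135.00).
top flange: A = 130 × 12 = 1560.00, centroid at (95.00, 246.00).
ΣA = 10620.00 cm²
ΣAx̄ = (5700.00)(95.00) + (3360.00)(95.00) + (1560.00)(95.00) = 1008900.00 cm³
ΣAȳ = (5700.00)(15.00) + (3360.00)(135.00) + (1560.00)(246.00) = 922860.00 cm³
x̄ = 1008900.00 / 10620.00 = 95.00 cm
ȳ = 922860.00 / 10620.00 = 86.90 cm

x̄ = 95.00 cm, ȳ = 86.90 cm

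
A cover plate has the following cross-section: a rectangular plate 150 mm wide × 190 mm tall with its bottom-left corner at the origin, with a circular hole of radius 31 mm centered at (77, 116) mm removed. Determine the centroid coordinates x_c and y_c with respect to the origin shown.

x_c = 74.76 mm, y_c = 92.51 mm

plate: A = 150 × 190 = 28500.00, centroid at (75.00, 95.00).
hole: A = −π·31² = -3019.07, centroid at (77.00, 116.00).
ΣA = 25480.93 mm²
ΣAx_c = (28500.00)(75.00) + (-3019.07)(77.00) = 1905031.57 mm³
ΣAy_c = (28500.00)(95.00) + (-3019.07)(116.00) = 2357287.82 mm³
x_c = 1905031.57 / 25480.93 = 74.76 mm
y_c = 2357287.82 / 25480.93 = 92.51 mm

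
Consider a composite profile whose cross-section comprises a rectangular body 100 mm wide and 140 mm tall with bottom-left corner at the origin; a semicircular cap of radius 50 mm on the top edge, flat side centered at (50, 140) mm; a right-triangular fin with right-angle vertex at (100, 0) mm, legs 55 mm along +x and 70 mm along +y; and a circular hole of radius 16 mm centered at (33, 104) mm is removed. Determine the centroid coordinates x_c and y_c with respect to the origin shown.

x_c = 57.62 mm, y_c = 82.65 mm

Part | A | x̄ᵢ | ȳᵢ | A·x̄ᵢ | A·ȳᵢ
rectangular body | 14000.00 | 50.00 | 70.00 | 700000.00 | 980000.00
semicircular top | 3926.99 | 50.00 | 161.22 | 196349.54 | 633112.05
triangular fin | 1925.00 | 118.33 | 23.33 | 227791.67 | 44916.67
hole | -804.25 | 33.00 | 104.00 | -26540.17 | -83641.76
Σ | 19047.74 |  |  | 1097601.03 | 1574386.95
x_c = 1097601.03 / 19047.74 = 57.62 mm
y_c = 1574386.95 / 19047.74 = 82.65 mm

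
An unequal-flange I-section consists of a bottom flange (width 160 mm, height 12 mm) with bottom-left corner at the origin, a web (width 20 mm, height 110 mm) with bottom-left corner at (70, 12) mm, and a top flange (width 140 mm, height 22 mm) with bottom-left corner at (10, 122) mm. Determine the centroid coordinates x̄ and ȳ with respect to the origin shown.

Part | A | x̄ᵢ | ȳᵢ | A·x̄ᵢ | A·ȳᵢ
bottom flange | 1920.00 | 80.00 | 6.00 | 153600.00 | 11520.00
web | 2200.00 | 80.00 | 67.00 | 176000.00 | 147400.00
top flange | 3080.00 | 80.00 | 133.00 | 246400.00 | 409640.00
Σ | 7200.00 |  |  | 576000.00 | 568560.00
x̄ = 576000.00 / 7200.00 = 80.00 mm
ȳ = 568560.00 / 7200.00 = 78.97 mm

x̄ = 80.00 mm, ȳ = 78.97 mm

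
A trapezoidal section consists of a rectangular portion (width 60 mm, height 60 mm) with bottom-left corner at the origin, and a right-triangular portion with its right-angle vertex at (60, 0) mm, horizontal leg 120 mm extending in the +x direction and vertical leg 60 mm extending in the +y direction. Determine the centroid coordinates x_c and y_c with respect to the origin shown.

rectangular portion: A = 60 × 60 = 3600.00, centroid at (30.00, 30.00).
triangular portion: A = ½·120·60 = 3600.00, centroid at (100.00, 20.00).
ΣA = 7200.00 mm², ΣAx_c = 468000.00 mm³, ΣAy_c = 180000.00 mm³.
x_c = 468000.00/7200.00 = 65.00 mm; y_c = 180000.00/7200.00 = 25.00 mm.

x_c = 65.00 mm, y_c = 25.00 mm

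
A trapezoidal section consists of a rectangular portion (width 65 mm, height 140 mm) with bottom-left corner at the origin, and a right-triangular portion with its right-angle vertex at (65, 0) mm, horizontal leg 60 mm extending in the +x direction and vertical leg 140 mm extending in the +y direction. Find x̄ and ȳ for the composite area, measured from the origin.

x̄ = 49.08 mm, ȳ = 62.63 mm

Part | A | x̄ᵢ | ȳᵢ | A·x̄ᵢ | A·ȳᵢ
rectangular portion | 9100.00 | 32.50 | 70.00 | 295750.00 | 637000.00
triangular portion | 4200.00 | 85.00 | 46.67 | 357000.00 | 196000.00
Σ | 13300.00 |  |  | 652750.00 | 833000.00
x̄ = 652750.00 / 13300.00 = 49.08 mm
ȳ = 833000.00 / 13300.00 = 62.63 mm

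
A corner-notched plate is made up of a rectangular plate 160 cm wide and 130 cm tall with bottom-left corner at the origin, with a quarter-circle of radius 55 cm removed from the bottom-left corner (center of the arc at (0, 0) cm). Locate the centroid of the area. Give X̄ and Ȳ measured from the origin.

X̄ = 87.31 cm, Ȳ = 70.37 cm

plate: A = 160 × 130 = 20800.00, centroid at (80.00, 65.00).
removed quarter-circle: A = −¼π·55² = -2375.83, centroid at (23.34, 23.34).
ΣA = 18424.17 cm²
ΣAX̄ = (20800.00)(80.00) + (-2375.83)(23.34) = 1608541.67 cm³
ΣAȲ = (20800.00)(65.00) + (-2375.83)(23.34) = 1296541.67 cm³
X̄ = 1608541.67 / 18424.17 = 87.31 cm
Ȳ = 1296541.67 / 18424.17 = 70.37 cm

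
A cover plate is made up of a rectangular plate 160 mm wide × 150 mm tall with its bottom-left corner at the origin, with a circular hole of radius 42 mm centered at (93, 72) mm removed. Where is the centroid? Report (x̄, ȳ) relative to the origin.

x̄ = 76.10 mm, ȳ = 75.90 mm

plate: A = 160 × 150 = 24000.00, centroid at (80.00, 75.00).
hole: A = −π·42² = -5541.77, centroid at (93.00, 72.00).
ΣA = 18458.23 mm²
ΣAx̄ = (24000.00)(80.00) + (-5541.77)(93.00) = 1404615.44 mm³
ΣAȳ = (24000.00)(75.00) + (-5541.77)(72.00) = 1400992.60 mm³
x̄ = 1404615.44 / 18458.23 = 76.10 mm
ȳ = 1400992.60 / 18458.23 = 75.90 mm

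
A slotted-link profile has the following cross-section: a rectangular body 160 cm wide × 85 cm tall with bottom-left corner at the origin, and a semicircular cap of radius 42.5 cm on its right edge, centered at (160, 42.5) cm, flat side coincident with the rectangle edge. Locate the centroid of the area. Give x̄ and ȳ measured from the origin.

x̄ = 96.92 cm, ȳ = 42.50 cm

Part | A | x̄ᵢ | ȳᵢ | A·x̄ᵢ | A·ȳᵢ
rectangular body | 13600.00 | 80.00 | 42.50 | 1088000.00 | 578000.00
semicircular end | 2837.25 | 178.04 | 42.50 | 505137.22 | 120583.16
Σ | 16437.25 |  |  | 1593137.22 | 698583.16
x̄ = 1593137.22 / 16437.25 = 96.92 cm
ȳ = 698583.16 / 16437.25 = 42.50 cm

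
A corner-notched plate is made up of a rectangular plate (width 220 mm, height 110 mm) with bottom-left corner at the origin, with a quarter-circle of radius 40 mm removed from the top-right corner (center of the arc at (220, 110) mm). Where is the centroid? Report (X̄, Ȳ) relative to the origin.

plate: A = 220 × 110 = 24200.00, centroid at (110.00, 55.00).
removed quarter-circle: A = −¼π·40² = -1256.64, centroid at (203.02, 93.02).
ΣA = 22943.36 mm², ΣAX̄ = 2406873.18 mm³, ΣAȲ = 1214103.26 mm³.
X̄ = 2406873.18/22943.36 = 104.90 mm; Ȳ = 1214103.26/22943.36 = 52.92 mm.

X̄ = 104.90 mm, Ȳ = 52.92 mm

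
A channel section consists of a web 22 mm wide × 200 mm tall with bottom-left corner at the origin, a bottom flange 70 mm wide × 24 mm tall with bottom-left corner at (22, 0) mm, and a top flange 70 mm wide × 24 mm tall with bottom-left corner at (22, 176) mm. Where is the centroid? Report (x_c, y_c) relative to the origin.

x_c = 30.92 mm, y_c = 100.00 mm

Part | A | x̄ᵢ | ȳᵢ | A·x̄ᵢ | A·ȳᵢ
web | 4400.00 | 11.00 | 100.00 | 48400.00 | 440000.00
bottom flange | 1680.00 | 57.00 | 12.00 | 95760.00 | 20160.00
top flange | 1680.00 | 57.00 | 188.00 | 95760.00 | 315840.00
Σ | 7760.00 |  |  | 239920.00 | 776000.00
x_c = 239920.00 / 7760.00 = 30.92 mm
y_c = 776000.00 / 7760.00 = 100.00 mm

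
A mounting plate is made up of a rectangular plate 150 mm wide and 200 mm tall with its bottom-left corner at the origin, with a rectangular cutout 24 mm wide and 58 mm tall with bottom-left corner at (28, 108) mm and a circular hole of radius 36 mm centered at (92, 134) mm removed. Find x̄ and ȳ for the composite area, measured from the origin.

plate: A = 150 × 200 = 30000.00, centroid at (75.00, 100.00).
hole 1: A = −(24 × 58) = -1392.00, centroid at (40.00, 137.00).
hole 2: A = −π·36² = -4071.50, centroid at (92.00, 134.00).
ΣA = 24536.50 mm², ΣAx̄ = 1819741.62 mm³, ΣAȳ = 2263714.45 mm³.
x̄ = 1819741.62/24536.50 = 74.16 mm; ȳ = 2263714.45/24536.50 = 92.26 mm.

x̄ = 74.16 mm, ȳ = 92.26 mm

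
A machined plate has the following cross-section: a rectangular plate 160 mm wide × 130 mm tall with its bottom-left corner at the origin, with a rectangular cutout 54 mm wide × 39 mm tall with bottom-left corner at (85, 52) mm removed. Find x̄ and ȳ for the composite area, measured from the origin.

plate: A = 160 × 130 = 20800.00, centroid at (80.00, 65.00).
hole: A = −(54 × 39) = -2106.00, centroid at (112.00, 71.50).
ΣA = 18694.00 mm², ΣAx̄ = 1428128.00 mm³, ΣAȳ = 1201421.00 mm³.
x̄ = 1428128.00/18694.00 = 76.39 mm; ȳ = 1201421.00/18694.00 = 64.27 mm.

x̄ = 76.39 mm, ȳ = 64.27 mm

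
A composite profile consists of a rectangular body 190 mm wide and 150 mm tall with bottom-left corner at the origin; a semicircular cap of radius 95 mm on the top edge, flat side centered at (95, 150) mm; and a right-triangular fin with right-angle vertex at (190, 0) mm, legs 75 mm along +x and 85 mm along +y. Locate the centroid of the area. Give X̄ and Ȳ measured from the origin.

X̄ = 103.34 mm, Ȳ = 107.40 mm

rectangular body: A = 190 × 150 = 28500.00, centroid at (95.00, 75.00).
semicircular top: A = ½π·95² = 14176.44, centroid at (95.00, 190.32).
triangular fin: A = ½·75·85 = 3187.50, centroid at (215.00, 28.33).
ΣA = 45863.94 mm²
ΣAX̄ = (28500.00)(95.00) + (14176.44)(95.00) + (3187.50)(215.00) = 4739574.00 mm³
ΣAȲ = (28500.00)(75.00) + (14176.44)(190.32) + (3187.50)(28.33) = 4925861.36 mm³
X̄ = 4739574.00 / 45863.94 = 103.34 mm
Ȳ = 4925861.36 / 45863.94 = 107.40 mm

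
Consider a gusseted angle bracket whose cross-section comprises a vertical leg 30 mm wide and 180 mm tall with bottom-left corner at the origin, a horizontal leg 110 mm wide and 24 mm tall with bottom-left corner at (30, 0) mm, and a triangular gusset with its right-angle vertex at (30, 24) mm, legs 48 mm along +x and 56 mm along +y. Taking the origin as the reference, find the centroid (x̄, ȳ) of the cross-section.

vertical leg: A = 30 × 180 = 5400.00, centroid at (15.00, 90.00).
horizontal leg: A = 110 × 24 = 2640.00, centroid at (85.00, 12.00).
gusset: A = ½·48·56 = 1344.00, centroid at (46.00, 42.67).
ΣA = 9384.00 mm²
ΣAx̄ = (5400.00)(15.00) + (2640.00)(85.00) + (1344.00)(46.00) = 367224.00 mm³
ΣAȳ = (5400.00)(90.00) + (2640.00)(12.00) + (1344.00)(42.67) = 575024.00 mm³
x̄ = 367224.00 / 9384.00 = 39.13 mm
ȳ = 575024.00 / 9384.00 = 61.28 mm

x̄ = 39.13 mm, ȳ = 61.28 mm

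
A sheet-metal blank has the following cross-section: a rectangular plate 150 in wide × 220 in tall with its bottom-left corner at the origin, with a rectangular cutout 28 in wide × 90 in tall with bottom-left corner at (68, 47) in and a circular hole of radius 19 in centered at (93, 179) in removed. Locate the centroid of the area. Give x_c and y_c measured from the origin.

Part | A | x̄ᵢ | ȳᵢ | A·x̄ᵢ | A·ȳᵢ
plate | 33000.00 | 75.00 | 110.00 | 2475000.00 | 3630000.00
hole 1 | -2520.00 | 82.00 | 92.00 | -206640.00 | -231840.00
hole 2 | -1134.11 | 93.00 | 179.00 | -105472.69 | -203006.58
Σ | 29345.89 |  |  | 2162887.31 | 3195153.42
x_c = 2162887.31 / 29345.89 = 73.70 in
y_c = 3195153.42 / 29345.89 = 108.88 in

x_c = 73.70 in, y_c = 108.88 in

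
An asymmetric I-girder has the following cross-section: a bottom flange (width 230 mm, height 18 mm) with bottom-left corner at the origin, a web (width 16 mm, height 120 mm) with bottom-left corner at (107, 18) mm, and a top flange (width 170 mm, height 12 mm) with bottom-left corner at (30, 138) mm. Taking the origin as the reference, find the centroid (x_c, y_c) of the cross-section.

Part | A | x̄ᵢ | ȳᵢ | A·x̄ᵢ | A·ȳᵢ
bottom flange | 4140.00 | 115.00 | 9.00 | 476100.00 | 37260.00
web | 1920.00 | 115.00 | 78.00 | 220800.00 | 149760.00
top flange | 2040.00 | 115.00 | 144.00 | 234600.00 | 293760.00
Σ | 8100.00 |  |  | 931500.00 | 480780.00
x_c = 931500.00 / 8100.00 = 115.00 mm
y_c = 480780.00 / 8100.00 = 59.36 mm

x_c = 115.00 mm, y_c = 59.36 mm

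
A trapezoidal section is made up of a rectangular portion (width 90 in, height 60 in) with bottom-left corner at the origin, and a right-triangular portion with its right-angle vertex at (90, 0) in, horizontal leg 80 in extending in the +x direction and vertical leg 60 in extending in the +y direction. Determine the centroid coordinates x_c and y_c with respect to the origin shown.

Part | A | x̄ᵢ | ȳᵢ | A·x̄ᵢ | A·ȳᵢ
rectangular portion | 5400.00 | 45.00 | 30.00 | 243000.00 | 162000.00
triangular portion | 2400.00 | 116.67 | 20.00 | 280000.00 | 48000.00
Σ | 7800.00 |  |  | 523000.00 | 210000.00
x_c = 523000.00 / 7800.00 = 67.05 in
y_c = 210000.00 / 7800.00 = 26.92 in

x_c = 67.05 in, y_c = 26.92 in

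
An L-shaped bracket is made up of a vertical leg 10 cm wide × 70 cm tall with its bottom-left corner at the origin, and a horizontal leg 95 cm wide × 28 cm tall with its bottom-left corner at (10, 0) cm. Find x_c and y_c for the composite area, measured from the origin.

x_c = 46.56 cm, y_c = 18.38 cm

Part | A | x̄ᵢ | ȳᵢ | A·x̄ᵢ | A·ȳᵢ
vertical leg | 700.00 | 5.00 | 35.00 | 3500.00 | 24500.00
horizontal leg | 2660.00 | 57.50 | 14.00 | 152950.00 | 37240.00
Σ | 3360.00 |  |  | 156450.00 | 61740.00
x_c = 156450.00 / 3360.00 = 46.56 cm
y_c = 61740.00 / 3360.00 = 18.38 cm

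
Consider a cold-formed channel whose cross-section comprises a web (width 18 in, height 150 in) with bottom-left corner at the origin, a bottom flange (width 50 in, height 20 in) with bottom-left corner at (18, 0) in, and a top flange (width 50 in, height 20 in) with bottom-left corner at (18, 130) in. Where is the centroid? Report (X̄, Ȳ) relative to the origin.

Part | A | x̄ᵢ | ȳᵢ | A·x̄ᵢ | A·ȳᵢ
web | 2700.00 | 9.00 | 75.00 | 24300.00 | 202500.00
bottom flange | 1000.00 | 43.00 | 10.00 | 43000.00 | 10000.00
top flange | 1000.00 | 43.00 | 140.00 | 43000.00 | 140000.00
Σ | 4700.00 |  |  | 110300.00 | 352500.00
X̄ = 110300.00 / 4700.00 = 23.47 in
Ȳ = 352500.00 / 4700.00 = 75.00 in

X̄ = 23.47 in, Ȳ = 75.00 in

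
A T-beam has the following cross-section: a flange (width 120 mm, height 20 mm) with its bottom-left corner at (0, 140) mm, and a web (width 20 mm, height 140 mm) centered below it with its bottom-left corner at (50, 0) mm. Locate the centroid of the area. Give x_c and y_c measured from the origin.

Part | A | x̄ᵢ | ȳᵢ | A·x̄ᵢ | A·ȳᵢ
web | 2800.00 | 60.00 | 70.00 | 168000.00 | 196000.00
flange | 2400.00 | 60.00 | 150.00 | 144000.00 | 360000.00
Σ | 5200.00 |  |  | 312000.00 | 556000.00
x_c = 312000.00 / 5200.00 = 60.00 mm
y_c = 556000.00 / 5200.00 = 106.92 mm

x_c = 60.00 mm, y_c = 106.92 mm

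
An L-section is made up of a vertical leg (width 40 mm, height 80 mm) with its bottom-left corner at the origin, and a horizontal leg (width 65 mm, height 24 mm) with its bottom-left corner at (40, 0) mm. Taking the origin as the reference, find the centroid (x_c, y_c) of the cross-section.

x_c = 37.21 mm, y_c = 30.82 mm

vertical leg: A = 40 × 80 = 3200.00, centroid at (20.00, 40.00).
horizontal leg: A = 65 × 24 = 1560.00, centroid at (72.50, 12.00).
ΣA = 4760.00 mm²
ΣAx_c = (3200.00)(20.00) + (1560.00)(72.50) = 177100.00 mm³
ΣAy_c = (3200.00)(40.00) + (1560.00)(12.00) = 146720.00 mm³
x_c = 177100.00 / 4760.00 = 37.21 mm
y_c = 146720.00 / 4760.00 = 30.82 mm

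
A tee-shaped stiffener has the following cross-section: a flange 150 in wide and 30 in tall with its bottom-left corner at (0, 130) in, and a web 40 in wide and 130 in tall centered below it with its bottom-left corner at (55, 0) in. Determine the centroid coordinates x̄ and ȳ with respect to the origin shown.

x̄ = 75.00 in, ȳ = 102.11 in

web: A = 40 × 130 = 5200.00, centroid at (75.00, 65.00).
flange: A = 150 × 30 = 4500.00, centroid at (75.00, 145.00).
ΣA = 9700.00 in², ΣAx̄ = 727500.00 in³, ΣAȳ = 990500.00 in³.
x̄ = 727500.00/9700.00 = 75.00 in; ȳ = 990500.00/9700.00 = 102.11 in.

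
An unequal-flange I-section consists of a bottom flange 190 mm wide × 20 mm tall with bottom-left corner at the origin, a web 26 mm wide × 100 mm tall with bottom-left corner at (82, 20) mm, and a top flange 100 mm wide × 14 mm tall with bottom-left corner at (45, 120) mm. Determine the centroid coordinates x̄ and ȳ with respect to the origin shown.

bottom flange: A = 190 × 20 = 3800.00, centroid at (95.00, 10.00).
web: A = 26 × 100 = 2600.00, centroid at (95.00, 70.00).
top flange: A = 100 × 14 = 1400.00, centroid at (95.00, 127.00).
ΣA = 7800.00 mm²
ΣAx̄ = (3800.00)(95.00) + (2600.00)(95.00) + (1400.00)(95.00) = 741000.00 mm³
ΣAȳ = (3800.00)(10.00) + (2600.00)(70.00) + (1400.00)(127.00) = 397800.00 mm³
x̄ = 741000.00 / 7800.00 = 95.00 mm
ȳ = 397800.00 / 7800.00 = 51.00 mm

x̄ = 95.00 mm, ȳ = 51.00 mm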